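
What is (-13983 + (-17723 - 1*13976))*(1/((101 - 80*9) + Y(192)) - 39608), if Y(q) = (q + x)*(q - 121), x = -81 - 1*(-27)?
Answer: 16608231563742/9179 ≈ 1.8094e+9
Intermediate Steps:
x = -54 (x = -81 + 27 = -54)
Y(q) = (-121 + q)*(-54 + q) (Y(q) = (q - 54)*(q - 121) = (-54 + q)*(-121 + q) = (-121 + q)*(-54 + q))
(-13983 + (-17723 - 1*13976))*(1/((101 - 80*9) + Y(192)) - 39608) = (-13983 + (-17723 - 1*13976))*(1/((101 - 80*9) + (6534 + 192**2 - 175*192)) - 39608) = (-13983 + (-17723 - 13976))*(1/((101 - 720) + (6534 + 36864 - 33600)) - 39608) = (-13983 - 31699)*(1/(-619 + 9798) - 39608) = -45682*(1/9179 - 39608) = -45682*(-363561831/9179) = 16608231563742/9179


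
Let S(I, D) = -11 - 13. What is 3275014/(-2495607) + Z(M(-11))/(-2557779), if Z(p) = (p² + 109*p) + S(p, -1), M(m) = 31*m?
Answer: -952681622258/709245686317 ≈ -1.3432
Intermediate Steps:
S(I, D) = -24
Z(p) = -24 + p² + 109*p (Z(p) = (p² + 109*p) - 24 = -24 + p² + 109*p)
3275014/(-2495607) + Z(M(-11))/(-2557779) = 3275014/(-2495607) + (-24 + (31*(-11))² + 109*(31*(-11)))/(-2557779) = 3275014*(-1/2495607) + (-24 + (-341)² + 109*(-341))*(-1/2557779) = -3275014/2495607 + (-24 + 116281 - 37169)*(-1/2557779) = -3275014/2495607 + 79088*(-1/2557779) = -3275014/2495607 - 79088/2557779 = -952681622258/709245686317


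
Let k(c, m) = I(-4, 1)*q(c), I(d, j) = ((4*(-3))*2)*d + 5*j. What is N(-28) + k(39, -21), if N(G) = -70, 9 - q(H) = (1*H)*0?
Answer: 839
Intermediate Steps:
q(H) = 9 (q(H) = 9 - 1*H*0 = 9 - H*0 = 9 - 1*0 = 9 + 0 = 9)
I(d, j) = -24*d + 5*j (I(d, j) = (-12*2)*d + 5*j = -24*d + 5*j)
k(c, m) = 909 (k(c, m) = (-24*(-4) + 5*1)*9 = (96 + 5)*9 = 101*9 = 909)
N(-28) + k(39, -21) = -70 + 909 = 839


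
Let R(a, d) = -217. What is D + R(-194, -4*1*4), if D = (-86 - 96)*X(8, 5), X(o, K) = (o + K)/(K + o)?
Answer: -399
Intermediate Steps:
X(o, K) = 1 (X(o, K) = (K + o)/(K + o) = 1)
D = -182 (D = (-86 - 96)*1 = -182*1 = -182)
D + R(-194, -4*1*4) = -182 - 217 = -399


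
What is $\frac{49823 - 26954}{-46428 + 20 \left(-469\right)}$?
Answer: $- \frac{22869}{55808} \approx -0.40978$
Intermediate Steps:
$\frac{49823 - 26954}{-46428 + 20 \left(-469\right)} = \frac{22869}{-46428 - 9380} = \frac{22869}{-55808} = 22869 \left(- \frac{1}{55808}\right) = - \frac{22869}{55808}$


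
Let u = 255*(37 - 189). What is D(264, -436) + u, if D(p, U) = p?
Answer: -38496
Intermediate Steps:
u = -38760 (u = 255*(-152) = -38760)
D(264, -436) + u = 264 - 38760 = -38496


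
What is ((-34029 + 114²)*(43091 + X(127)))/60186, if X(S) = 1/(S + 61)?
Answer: -56796875199/3771656 ≈ -15059.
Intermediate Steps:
X(S) = 1/(61 + S)
((-34029 + 114²)*(43091 + X(127)))/60186 = ((-34029 + 114²)*(43091 + 1/(61 + 127)))/60186 = ((-34029 + 12996)*(43091 + 1/188))*(1/60186) = -21033*(43091 + 1/188)*(1/60186) = -21033*8101109/188*(1/60186) = -170390625597/188*1/60186 = -56796875199/3771656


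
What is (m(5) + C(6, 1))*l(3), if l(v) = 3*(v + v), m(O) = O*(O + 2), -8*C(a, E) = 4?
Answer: 621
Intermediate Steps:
C(a, E) = -1/2 (C(a, E) = -1/8*4 = -1/2)
m(O) = O*(2 + O)
l(v) = 6*v (l(v) = 3*(2*v) = 6*v)
(m(5) + C(6, 1))*l(3) = (5*(2 + 5) - 1/2)*(6*3) = (5*7 - 1/2)*18 = (35 - 1/2)*18 = (69/2)*18 = 621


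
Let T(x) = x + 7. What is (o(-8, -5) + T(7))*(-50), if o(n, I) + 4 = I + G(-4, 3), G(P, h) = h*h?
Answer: -700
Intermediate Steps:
T(x) = 7 + x
G(P, h) = h²
o(n, I) = 5 + I (o(n, I) = -4 + (I + 3²) = -4 + (I + 9) = -4 + (9 + I) = 5 + I)
(o(-8, -5) + T(7))*(-50) = ((5 - 5) + (7 + 7))*(-50) = (0 + 14)*(-50) = 14*(-50) = -700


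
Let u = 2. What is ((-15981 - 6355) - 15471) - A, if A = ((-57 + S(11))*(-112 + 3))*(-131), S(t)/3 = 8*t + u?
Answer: -3079234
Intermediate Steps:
S(t) = 6 + 24*t (S(t) = 3*(8*t + 2) = 3*(2 + 8*t) = 6 + 24*t)
A = 3041427 (A = ((-57 + (6 + 24*11))*(-112 + 3))*(-131) = ((-57 + (6 + 264))*(-109))*(-131) = ((-57 + 270)*(-109))*(-131) = (213*(-109))*(-131) = -23217*(-131) = 3041427)
((-15981 - 6355) - 15471) - A = ((-15981 - 6355) - 15471) - 1*3041427 = (-22336 - 15471) - 3041427 = -37807 - 3041427 = -3079234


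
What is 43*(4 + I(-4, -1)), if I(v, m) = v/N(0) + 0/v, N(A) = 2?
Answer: 86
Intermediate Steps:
I(v, m) = v/2 (I(v, m) = v/2 + 0/v = v*(½) + 0 = v/2 + 0 = v/2)
43*(4 + I(-4, -1)) = 43*(4 + (½)*(-4)) = 43*(4 - 2) = 43*2 = 86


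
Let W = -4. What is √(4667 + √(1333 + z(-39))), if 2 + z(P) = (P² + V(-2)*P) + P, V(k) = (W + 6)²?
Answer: √(4667 + √2657) ≈ 68.692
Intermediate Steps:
V(k) = 4 (V(k) = (-4 + 6)² = 2² = 4)
z(P) = -2 + P² + 5*P (z(P) = -2 + ((P² + 4*P) + P) = -2 + (P² + 5*P) = -2 + P² + 5*P)
√(4667 + √(1333 + z(-39))) = √(4667 + √(1333 + (-2 + (-39)² + 5*(-39)))) = √(4667 + √(1333 + (-2 + 1521 - 195))) = √(4667 + √(1333 + 1324)) = √(4667 + √2657)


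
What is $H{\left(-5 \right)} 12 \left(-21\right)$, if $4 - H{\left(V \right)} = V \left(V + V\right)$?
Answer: $11592$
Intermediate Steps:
$H{\left(V \right)} = 4 - 2 V^{2}$ ($H{\left(V \right)} = 4 - V \left(V + V\right) = 4 - V 2 V = 4 - 2 V^{2}$)
$H{\left(-5 \right)} 12 \left(-21\right) = \left(4 - 2 \left(-5\right)^{2}\right) 12 \left(-21\right) = \left(4 - 50\right) 12 \left(-21\right) = \left(-46\right) 12 \left(-21\right) = \left(-552\right) \left(-21\right) = 11592$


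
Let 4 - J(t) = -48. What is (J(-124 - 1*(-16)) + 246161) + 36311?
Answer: 282524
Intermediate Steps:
J(t) = 52 (J(t) = 4 - 1*(-48) = 4 + 48 = 52)
(J(-124 - 1*(-16)) + 246161) + 36311 = (52 + 246161) + 36311 = 246213 + 36311 = 282524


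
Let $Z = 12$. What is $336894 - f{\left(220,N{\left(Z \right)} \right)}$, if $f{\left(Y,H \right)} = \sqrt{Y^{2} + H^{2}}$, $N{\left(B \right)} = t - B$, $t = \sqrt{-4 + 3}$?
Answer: $336894 - \sqrt{48543 - 24 i} \approx 3.3667 \cdot 10^{5} + 0.054465 i$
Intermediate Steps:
$t = i$ ($t = \sqrt{-1} = i \approx 1.0 i$)
$N{\left(B \right)} = i - B$
$f{\left(Y,H \right)} = \sqrt{H^{2} + Y^{2}}$
$336894 - f{\left(220,N{\left(Z \right)} \right)} = 336894 - \sqrt{\left(i - 12\right)^{2} + 220^{2}} = 336894 - \sqrt{\left(i - 12\right)^{2} + 48400} = 336894 - \sqrt{\left(-12 + i\right)^{2} + 48400} = 336894 - \sqrt{48400 + \left(-12 + i\right)^{2}}$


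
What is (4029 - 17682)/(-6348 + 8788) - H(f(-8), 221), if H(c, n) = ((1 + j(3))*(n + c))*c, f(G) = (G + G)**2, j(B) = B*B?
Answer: -2979546453/2440 ≈ -1.2211e+6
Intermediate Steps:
j(B) = B**2
f(G) = 4*G**2 (f(G) = (2*G)**2 = 4*G**2)
H(c, n) = c*(10*c + 10*n) (H(c, n) = ((1 + 3**2)*(n + c))*c = ((1 + 9)*(c + n))*c = (10*(c + n))*c = (10*c + 10*n)*c = c*(10*c + 10*n))
(4029 - 17682)/(-6348 + 8788) - H(f(-8), 221) = (4029 - 17682)/(-6348 + 8788) - 10*4*(-8)**2*(4*(-8)**2 + 221) = -13653/2440 - 10*4*64*(4*64 + 221) = -13653*1/2440 - 10*256*(256 + 221) = -13653/2440 - 10*256*477 = -13653/2440 - 1*1221120 = -13653/2440 - 1221120 = -2979546453/2440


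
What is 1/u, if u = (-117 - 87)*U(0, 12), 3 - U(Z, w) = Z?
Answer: -1/612 ≈ -0.0016340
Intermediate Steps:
U(Z, w) = 3 - Z
u = -612 (u = (-117 - 87)*(3 - 1*0) = -204*(3 + 0) = -204*3 = -612)
1/u = 1/(-612) = -1/612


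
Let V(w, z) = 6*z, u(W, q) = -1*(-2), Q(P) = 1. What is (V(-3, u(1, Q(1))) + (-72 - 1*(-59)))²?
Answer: 1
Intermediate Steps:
u(W, q) = 2
(V(-3, u(1, Q(1))) + (-72 - 1*(-59)))² = (6*2 + (-72 - 1*(-59)))² = (12 + (-72 + 59))² = (12 - 13)² = (-1)² = 1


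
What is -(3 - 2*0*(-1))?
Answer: -3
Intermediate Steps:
-(3 - 2*0*(-1)) = -(3 + 0*(-1)) = -(3 + 0) = -1*3 = -3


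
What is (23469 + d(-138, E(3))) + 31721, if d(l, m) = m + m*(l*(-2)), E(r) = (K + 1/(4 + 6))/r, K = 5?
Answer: 556609/10 ≈ 55661.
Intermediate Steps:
E(r) = 51/(10*r) (E(r) = (5 + 1/(4 + 6))/r = (5 + 1/10)/r = 51/(10*r))
d(l, m) = m - 2*l*m (d(l, m) = m + m*(-2*l) = m - 2*l*m)
(23469 + d(-138, E(3))) + 31721 = (23469 + ((51/10)/3)*(1 - 2*(-138))) + 31721 = (23469 + ((51/10)*(1/3))*(1 + 276)) + 31721 = (23469 + (17/10)*277) + 31721 = (23469 + 4709/10) + 31721 = 239399/10 + 31721 = 556609/10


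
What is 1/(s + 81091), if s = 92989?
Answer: 1/174080 ≈ 5.7445e-6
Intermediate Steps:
1/(s + 81091) = 1/(92989 + 81091) = 1/174080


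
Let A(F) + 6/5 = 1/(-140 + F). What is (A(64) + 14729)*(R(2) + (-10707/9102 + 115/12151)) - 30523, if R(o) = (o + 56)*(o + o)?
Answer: 47198697087132001/14009130920 ≈ 3.3691e+6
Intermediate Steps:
A(F) = -6/5 + 1/(-140 + F)
R(o) = 2*o*(56 + o) (R(o) = (56 + o)*(2*o) = 2*o*(56 + o))
(A(64) + 14729)*(R(2) + (-10707/9102 + 115/12151)) - 30523 = ((845 - 6*64)/(5*(-140 + 64)) + 14729)*(2*2*(56 + 2) + (-10707/9102 + 115/12151)) - 30523 = ((1/5)*(845 - 384)/(-76) + 14729)*(2*2*58 + (-10707*1/9102 + 115*(1/12151))) - 30523 = ((1/5)*(-1/76)*461 + 14729)*(232 + (-3569/3034 + 115/12151)) - 30523 = (-461/380 + 14729)*(232 - 43018009/36866134) - 30523 = (5596559/380)*(8509925079/36866134) - 30523 = 47626297790203161/14009130920 - 30523 = 47198697087132001/14009130920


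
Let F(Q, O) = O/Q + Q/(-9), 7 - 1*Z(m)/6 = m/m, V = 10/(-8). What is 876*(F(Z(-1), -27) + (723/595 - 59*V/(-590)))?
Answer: -3815199/1190 ≈ -3206.1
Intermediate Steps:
V = -5/4 (V = 10*(-⅛) = -5/4 ≈ -1.2500)
Z(m) = 36 (Z(m) = 42 - 6*m/m = 42 - 6*1 = 42 - 6 = 36)
F(Q, O) = -Q/9 + O/Q (F(Q, O) = O/Q + Q*(-⅑) = O/Q - Q/9 = -Q/9 + O/Q)
876*(F(Z(-1), -27) + (723/595 - 59*V/(-590))) = 876*((-⅑*36 - 27/36) + (723/595 - 59*(-5/4)/(-590))) = 876*((-4 - 27*1/36) + (723*(1/595) + (295/4)*(-1/590))) = 876*((-4 - ¾) + (723/595 - ⅛)) = 876*(-19/4 + 5189/4760) = 876*(-17421/4760) = -3815199/1190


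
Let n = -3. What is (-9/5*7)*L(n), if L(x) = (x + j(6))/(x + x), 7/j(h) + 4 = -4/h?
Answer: -189/20 ≈ -9.4500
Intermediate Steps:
j(h) = 7/(-4 - 4/h)
L(x) = (-3/2 + x)/(2*x) (L(x) = (x - 7*6/(4 + 4*6))/(x + x) = (x - 7*6/(4 + 24))/((2*x)) = (x - 7*6/28)*(1/(2*x)) = (x - 7*6*1/28)*(1/(2*x)) = (x - 3/2)*(1/(2*x)) = (-3/2 + x)*(1/(2*x)) = (-3/2 + x)/(2*x))
(-9/5*7)*L(n) = (-9/5*7)*((1/4)*(-3 + 2*(-3))/(-3)) = (-9*1/5*7)*((1/4)*(-1/3)*(-3 - 6)) = (-9/5*7)*((1/4)*(-1/3)*(-9)) = -63/5*3/4 = -189/20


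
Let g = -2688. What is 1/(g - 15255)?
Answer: -1/17943 ≈ -5.5732e-5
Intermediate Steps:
1/(g - 15255) = 1/(-2688 - 15255) = 1/(-17943) = -1/17943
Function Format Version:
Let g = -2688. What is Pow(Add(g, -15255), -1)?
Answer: Rational(-1, 17943) ≈ -5.5732e-5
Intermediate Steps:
Pow(Add(g, -15255), -1) = Pow(Add(-2688, -15255), -1) = Pow(-17943, -1) = Rational(-1, 17943)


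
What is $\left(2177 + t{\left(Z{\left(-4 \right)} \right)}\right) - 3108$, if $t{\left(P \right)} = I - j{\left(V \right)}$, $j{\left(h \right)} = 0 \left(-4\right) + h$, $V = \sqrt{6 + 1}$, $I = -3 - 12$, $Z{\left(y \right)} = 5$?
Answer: $-946 - \sqrt{7} \approx -948.65$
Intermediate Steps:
$I = -15$ ($I = -3 - 12 = -15$)
$V = \sqrt{7} \approx 2.6458$
$j{\left(h \right)} = h$ ($j{\left(h \right)} = 0 + h = h$)
$t{\left(P \right)} = -15 - \sqrt{7}$
$\left(2177 + t{\left(Z{\left(-4 \right)} \right)}\right) - 3108 = \left(2177 - \left(15 + \sqrt{7}\right)\right) - 3108 = \left(2162 - \sqrt{7}\right) - 3108 = -946 - \sqrt{7}$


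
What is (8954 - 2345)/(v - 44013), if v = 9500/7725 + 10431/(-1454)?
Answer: -2969331174/19777095377 ≈ -0.15014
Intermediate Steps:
v = -2670659/449286 (v = 9500*(1/7725) + 10431*(-1/1454) = 380/309 - 10431/1454 = -2670659/449286 ≈ -5.9442)
(8954 - 2345)/(v - 44013) = (8954 - 2345)/(-2670659/449286 - 44013) = 6609/(-19777095377/449286) = 6609*(-449286/19777095377) = -2969331174/19777095377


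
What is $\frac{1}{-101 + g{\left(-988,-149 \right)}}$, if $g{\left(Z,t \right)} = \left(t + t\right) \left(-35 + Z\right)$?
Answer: $\frac{1}{304753} \approx 3.2813 \cdot 10^{-6}$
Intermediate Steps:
$g{\left(Z,t \right)} = 2 t \left(-35 + Z\right)$
$\frac{1}{-101 + g{\left(-988,-149 \right)}} = \frac{1}{-101 + 2 \left(-149\right) \left(-35 - 988\right)} = \frac{1}{-101 + 2 \left(-149\right) \left(-1023\right)} = \frac{1}{-101 + 304854} = \frac{1}{304753}$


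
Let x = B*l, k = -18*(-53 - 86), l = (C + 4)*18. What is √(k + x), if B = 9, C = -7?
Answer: 12*√14 ≈ 44.900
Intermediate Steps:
l = -54 (l = (-7 + 4)*18 = -3*18 = -54)
k = 2502 (k = -18*(-139) = 2502)
x = -486 (x = 9*(-54) = -486)
√(k + x) = √(2502 - 486) = √2016 = 12*√14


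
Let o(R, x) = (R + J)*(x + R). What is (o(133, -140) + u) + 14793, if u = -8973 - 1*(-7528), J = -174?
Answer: 13635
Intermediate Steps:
o(R, x) = (-174 + R)*(R + x) (o(R, x) = (R - 174)*(x + R) = (-174 + R)*(R + x))
u = -1445 (u = -8973 + 7528 = -1445)
(o(133, -140) + u) + 14793 = ((133² - 174*133 - 174*(-140) + 133*(-140)) - 1445) + 14793 = ((17689 - 23142 + 24360 - 18620) - 1445) + 14793 = (287 - 1445) + 14793 = -1158 + 14793 = 13635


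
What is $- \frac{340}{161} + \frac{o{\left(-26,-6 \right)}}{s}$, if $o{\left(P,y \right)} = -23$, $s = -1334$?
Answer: $- \frac{19559}{9338} \approx -2.0946$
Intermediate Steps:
$- \frac{340}{161} + \frac{o{\left(-26,-6 \right)}}{s} = - \frac{340}{161} - \frac{23}{-1334} = \left(-340\right) \frac{1}{161} - - \frac{1}{58} = - \frac{340}{161} + \frac{1}{58} = - \frac{19559}{9338}$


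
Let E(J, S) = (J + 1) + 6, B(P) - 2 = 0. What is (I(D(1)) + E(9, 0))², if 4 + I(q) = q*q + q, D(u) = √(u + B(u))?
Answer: (15 + √3)² ≈ 279.96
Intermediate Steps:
B(P) = 2 (B(P) = 2 + 0 = 2)
D(u) = √(2 + u) (D(u) = √(u + 2) = √(2 + u))
I(q) = -4 + q + q² (I(q) = -4 + (q*q + q) = -4 + (q² + q) = -4 + (q + q²) = -4 + q + q²)
E(J, S) = 7 + J (E(J, S) = (1 + J) + 6 = 7 + J)
(I(D(1)) + E(9, 0))² = ((-4 + √(2 + 1) + (√(2 + 1))²) + (7 + 9))² = ((-4 + √3 + (√3)²) + 16)² = ((-4 + √3 + 3) + 16)² = ((-1 + √3) + 16)² = (15 + √3)²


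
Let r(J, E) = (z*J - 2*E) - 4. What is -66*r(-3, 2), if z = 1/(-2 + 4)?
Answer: 627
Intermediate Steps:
z = 1/2 ≈ 0.50000
r(J, E) = -4 + J/2 - 2*E (r(J, E) = (J/2 - 2*E) - 4 = -4 + J/2 - 2*E)
-66*r(-3, 2) = -66*(-4 + (1/2)*(-3) - 2*2) = -66*(-4 - 3/2 - 4) = -66*(-19/2) = 627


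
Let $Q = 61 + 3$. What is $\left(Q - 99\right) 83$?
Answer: $-2905$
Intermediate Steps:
$Q = 64$
$\left(Q - 99\right) 83 = \left(64 - 99\right) 83 = \left(-35\right) 83 = -2905$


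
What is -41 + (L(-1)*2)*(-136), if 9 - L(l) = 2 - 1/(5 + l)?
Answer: -2013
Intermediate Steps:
L(l) = 7 + 1/(5 + l) (L(l) = 9 - (2 - 1/(5 + l)) = 9 + (-2 + 1/(5 + l)) = 7 + 1/(5 + l))
-41 + (L(-1)*2)*(-136) = -41 + (((36 + 7*(-1))/(5 - 1))*2)*(-136) = -41 + (((36 - 7)/4)*2)*(-136) = -41 + (((¼)*29)*2)*(-136) = -41 + ((29/4)*2)*(-136) = -41 + (29/2)*(-136) = -41 - 1972 = -2013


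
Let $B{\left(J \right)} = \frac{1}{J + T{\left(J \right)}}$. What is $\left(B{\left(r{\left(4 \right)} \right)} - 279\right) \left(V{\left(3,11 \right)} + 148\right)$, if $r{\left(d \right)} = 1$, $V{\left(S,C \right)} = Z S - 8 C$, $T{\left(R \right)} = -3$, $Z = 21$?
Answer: $- \frac{68757}{2} \approx -34379.0$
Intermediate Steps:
$V{\left(S,C \right)} = - 8 C + 21 S$ ($V{\left(S,C \right)} = 21 S - 8 C = - 8 C + 21 S$)
$B{\left(J \right)} = \frac{1}{-3 + J}$ ($B{\left(J \right)} = \frac{1}{J - 3} = \frac{1}{-3 + J}$)
$\left(B{\left(r{\left(4 \right)} \right)} - 279\right) \left(V{\left(3,11 \right)} + 148\right) = \left(\frac{1}{-3 + 1} - 279\right) \left(\left(\left(-8\right) 11 + 21 \cdot 3\right) + 148\right) = \left(\frac{1}{-2} - 279\right) \left(\left(-88 + 63\right) + 148\right) = \left(- \frac{1}{2} - 279\right) \left(-25 + 148\right) = \left(- \frac{559}{2}\right) 123 = - \frac{68757}{2}$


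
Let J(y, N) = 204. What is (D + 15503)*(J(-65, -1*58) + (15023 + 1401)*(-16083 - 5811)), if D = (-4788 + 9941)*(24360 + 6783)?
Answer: -57712029173917464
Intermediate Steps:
D = 160479879 (D = 5153*31143 = 160479879)
(D + 15503)*(J(-65, -1*58) + (15023 + 1401)*(-16083 - 5811)) = (160479879 + 15503)*(204 + (15023 + 1401)*(-16083 - 5811)) = 160495382*(204 + 16424*(-21894)) = 160495382*(204 - 359587056) = 160495382*(-359586852) = -57712029173917464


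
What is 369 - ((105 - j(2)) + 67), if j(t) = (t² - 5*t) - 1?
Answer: 190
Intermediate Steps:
j(t) = -1 + t² - 5*t
369 - ((105 - j(2)) + 67) = 369 - ((105 - (-1 + 2² - 5*2)) + 67) = 369 - ((105 - (-1 + 4 - 10)) + 67) = 369 - ((105 - 1*(-7)) + 67) = 369 - ((105 + 7) + 67) = 369 - (112 + 67) = 369 - 1*179 = 369 - 179 = 190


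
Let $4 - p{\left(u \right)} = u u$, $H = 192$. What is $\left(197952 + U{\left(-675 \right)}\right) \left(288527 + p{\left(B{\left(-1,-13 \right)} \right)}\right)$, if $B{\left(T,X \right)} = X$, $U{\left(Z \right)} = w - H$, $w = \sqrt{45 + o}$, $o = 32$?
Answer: $57026469120 + 288362 \sqrt{77} \approx 5.7029 \cdot 10^{10}$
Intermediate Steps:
$w = \sqrt{77}$ ($w = \sqrt{45 + 32} = \sqrt{77} \approx 8.775$)
$U{\left(Z \right)} = -192 + \sqrt{77}$ ($U{\left(Z \right)} = \sqrt{77} - 192 = -192 + \sqrt{77}$)
$p{\left(u \right)} = 4 - u^{2}$ ($p{\left(u \right)} = 4 - u u = 4 - u^{2}$)
$\left(197952 + U{\left(-675 \right)}\right) \left(288527 + p{\left(B{\left(-1,-13 \right)} \right)}\right) = \left(197952 - \left(192 - \sqrt{77}\right)\right) \left(288527 + \left(4 - \left(-13\right)^{2}\right)\right) = \left(197760 + \sqrt{77}\right) \left(288527 + \left(4 - 169\right)\right) = \left(197760 + \sqrt{77}\right) \left(288527 - 165\right) = \left(197760 + \sqrt{77}\right) 288362 = 57026469120 + 288362 \sqrt{77}$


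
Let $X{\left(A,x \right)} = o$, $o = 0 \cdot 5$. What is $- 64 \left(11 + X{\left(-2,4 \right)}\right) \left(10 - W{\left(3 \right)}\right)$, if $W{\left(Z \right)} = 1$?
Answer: $-6336$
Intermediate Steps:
$o = 0$
$X{\left(A,x \right)} = 0$
$- 64 \left(11 + X{\left(-2,4 \right)}\right) \left(10 - W{\left(3 \right)}\right) = - 64 \left(11 + 0\right) \left(10 - 1\right) = - 64 \cdot 11 \left(10 - 1\right) = - 64 \cdot 11 \cdot 9 = \left(-64\right) 99 = -6336$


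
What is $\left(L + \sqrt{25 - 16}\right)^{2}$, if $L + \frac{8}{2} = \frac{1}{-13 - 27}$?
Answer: $\frac{1681}{1600} \approx 1.0506$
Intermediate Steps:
$L = - \frac{161}{40}$ ($L = -4 + \frac{1}{-13 - 27} = -4 + \frac{1}{-40} = -4 - \frac{1}{40} = - \frac{161}{40} \approx -4.025$)
$\left(L + \sqrt{25 - 16}\right)^{2} = \left(- \frac{161}{40} + \sqrt{25 - 16}\right)^{2} = \left(- \frac{161}{40} + \sqrt{9}\right)^{2} = \left(- \frac{161}{40} + 3\right)^{2} = \left(- \frac{41}{40}\right)^{2} = \frac{1681}{1600}$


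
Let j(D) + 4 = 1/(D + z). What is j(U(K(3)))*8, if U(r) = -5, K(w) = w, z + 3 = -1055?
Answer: -34024/1063 ≈ -32.008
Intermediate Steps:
z = -1058 (z = -3 - 1055 = -1058)
j(D) = -4 + 1/(-1058 + D) (j(D) = -4 + 1/(D - 1058) = -4 + 1/(-1058 + D))
j(U(K(3)))*8 = ((4233 - 4*(-5))/(-1058 - 5))*8 = ((4233 + 20)/(-1063))*8 = -1/1063*4253*8 = -4253/1063*8 = -34024/1063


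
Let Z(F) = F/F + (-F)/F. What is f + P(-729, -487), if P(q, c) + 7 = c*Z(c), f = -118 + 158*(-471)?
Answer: -74543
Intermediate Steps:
Z(F) = 0 (Z(F) = 1 - 1 = 0)
f = -74536 (f = -118 - 74418 = -74536)
P(q, c) = -7 (P(q, c) = -7 + c*0 = -7 + 0 = -7)
f + P(-729, -487) = -74536 - 7 = -74543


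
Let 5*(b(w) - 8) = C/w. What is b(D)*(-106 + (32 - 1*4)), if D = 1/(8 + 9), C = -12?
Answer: 12792/5 ≈ 2558.4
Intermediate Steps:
D = 1/17 ≈ 0.058824
b(w) = 8 - 12/(5*w) (b(w) = 8 + (-12/w)/5 = 8 - 12/(5*w))
b(D)*(-106 + (32 - 1*4)) = (8 - 12/(5*1/17))*(-106 + (32 - 1*4)) = (8 - 12/5*17)*(-106 + (32 - 4)) = (8 - 204/5)*(-106 + 28) = -164/5*(-78) = 12792/5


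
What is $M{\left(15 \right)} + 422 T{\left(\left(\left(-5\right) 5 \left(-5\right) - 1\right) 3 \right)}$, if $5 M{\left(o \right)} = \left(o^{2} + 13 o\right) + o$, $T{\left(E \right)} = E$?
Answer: $157071$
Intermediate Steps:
$M{\left(o \right)} = \frac{o^{2}}{5} + \frac{14 o}{5}$ ($M{\left(o \right)} = \frac{\left(o^{2} + 13 o\right) + o}{5} = \frac{o^{2} + 14 o}{5} = \frac{o^{2}}{5} + \frac{14 o}{5}$)
$M{\left(15 \right)} + 422 T{\left(\left(\left(-5\right) 5 \left(-5\right) - 1\right) 3 \right)} = \frac{1}{5} \cdot 15 \left(14 + 15\right) + 422 \left(\left(-5\right) 5 \left(-5\right) - 1\right) 3 = \frac{1}{5} \cdot 15 \cdot 29 + 422 \left(\left(-25\right) \left(-5\right) - 1\right) 3 = 87 + 422 \left(125 - 1\right) 3 = 87 + 422 \cdot 124 \cdot 3 = 87 + 422 \cdot 372 = 87 + 156984 = 157071$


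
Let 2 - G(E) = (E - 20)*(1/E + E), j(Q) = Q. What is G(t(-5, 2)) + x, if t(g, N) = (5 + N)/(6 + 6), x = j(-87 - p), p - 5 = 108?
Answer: -154615/1008 ≈ -153.39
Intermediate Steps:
p = 113 (p = 5 + 108 = 113)
x = -200 (x = -87 - 1*113 = -87 - 113 = -200)
t(g, N) = 5/12 + N/12 (t(g, N) = (5 + N)/12 = (5 + N)*(1/12) = 5/12 + N/12)
G(E) = 2 - (-20 + E)*(E + 1/E) (G(E) = 2 - (E - 20)*(1/E + E) = 2 - (-20 + E)*(E + 1/E))
G(t(-5, 2)) + x = (1 - (5/12 + (1/12)*2)² + 20*(5/12 + (1/12)*2) + 20/(5/12 + (1/12)*2)) - 200 = (1 - (5/12 + ⅙)² + 20*(5/12 + ⅙) + 20/(5/12 + ⅙)) - 200 = (1 - (7/12)² + 20*(7/12) + 20/(7/12)) - 200 = (1 - 1*49/144 + 35/3 + 20*(12/7)) - 200 = (1 - 49/144 + 35/3 + 240/7) - 200 = 46985/1008 - 200 = -154615/1008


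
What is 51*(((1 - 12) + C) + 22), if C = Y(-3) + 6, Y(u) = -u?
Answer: 1020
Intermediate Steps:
C = 9 (C = -1*(-3) + 6 = 3 + 6 = 9)
51*(((1 - 12) + C) + 22) = 51*(((1 - 12) + 9) + 22) = 51*((-11 + 9) + 22) = 51*(-2 + 22) = 51*20 = 1020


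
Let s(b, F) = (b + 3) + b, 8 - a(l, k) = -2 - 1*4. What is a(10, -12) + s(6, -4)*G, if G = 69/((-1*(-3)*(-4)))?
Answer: -289/4 ≈ -72.250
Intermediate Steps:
a(l, k) = 14 (a(l, k) = 8 - (-2 - 1*4) = 8 - (-2 - 4) = 8 - 1*(-6) = 8 + 6 = 14)
s(b, F) = 3 + 2*b (s(b, F) = (3 + b) + b = 3 + 2*b)
G = -23/4 (G = 69/((3*(-4))) = 69/(-12) = 69*(-1/12) = -23/4 ≈ -5.7500)
a(10, -12) + s(6, -4)*G = 14 + (3 + 2*6)*(-23/4) = 14 + (3 + 12)*(-23/4) = 14 + 15*(-23/4) = 14 - 345/4 = -289/4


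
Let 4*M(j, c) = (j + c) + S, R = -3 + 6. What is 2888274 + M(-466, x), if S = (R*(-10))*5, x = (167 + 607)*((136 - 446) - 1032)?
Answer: 2628443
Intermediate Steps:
R = 3
x = -1038708 (x = 774*(-310 - 1032) = 774*(-1342) = -1038708)
S = -150 (S = (3*(-10))*5 = -30*5 = -150)
M(j, c) = -75/2 + c/4 + j/4 (M(j, c) = ((j + c) - 150)/4 = ((c + j) - 150)/4 = (-150 + c + j)/4 = -75/2 + c/4 + j/4)
2888274 + M(-466, x) = 2888274 + (-75/2 + (¼)*(-1038708) + (¼)*(-466)) = 2888274 + (-75/2 - 259677 - 233/2) = 2888274 - 259831 = 2628443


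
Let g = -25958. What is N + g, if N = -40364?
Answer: -66322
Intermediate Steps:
N + g = -40364 - 25958 = -66322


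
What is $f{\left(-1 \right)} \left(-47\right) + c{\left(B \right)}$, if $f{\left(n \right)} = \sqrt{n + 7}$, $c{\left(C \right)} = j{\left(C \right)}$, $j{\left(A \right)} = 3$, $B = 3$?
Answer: $3 - 47 \sqrt{6} \approx -112.13$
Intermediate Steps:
$c{\left(C \right)} = 3$
$f{\left(n \right)} = \sqrt{7 + n}$
$f{\left(-1 \right)} \left(-47\right) + c{\left(B \right)} = \sqrt{7 - 1} \left(-47\right) + 3 = \sqrt{6} \left(-47\right) + 3 = - 47 \sqrt{6} + 3 = 3 - 47 \sqrt{6}$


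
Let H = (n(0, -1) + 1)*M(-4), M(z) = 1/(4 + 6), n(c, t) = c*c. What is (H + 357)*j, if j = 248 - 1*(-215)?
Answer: 1653373/10 ≈ 1.6534e+5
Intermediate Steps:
n(c, t) = c**2
M(z) = 1/10
j = 463 (j = 248 + 215 = 463)
H = 1/10 (H = (0**2 + 1)*(1/10) = (0 + 1)*(1/10) = 1*(1/10) = 1/10 ≈ 0.10000)
(H + 357)*j = (1/10 + 357)*463 = (3571/10)*463 = 1653373/10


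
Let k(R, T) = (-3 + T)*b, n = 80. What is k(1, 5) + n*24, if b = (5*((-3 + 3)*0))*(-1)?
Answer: 1920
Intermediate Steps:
b = 0 (b = (5*(0*0))*(-1) = (5*0)*(-1) = 0*(-1) = 0)
k(R, T) = 0 (k(R, T) = (-3 + T)*0 = 0)
k(1, 5) + n*24 = 0 + 80*24 = 0 + 1920 = 1920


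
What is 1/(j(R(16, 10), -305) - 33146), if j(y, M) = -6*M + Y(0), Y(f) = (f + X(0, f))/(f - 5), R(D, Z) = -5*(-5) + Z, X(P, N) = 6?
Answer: -5/156586 ≈ -3.1931e-5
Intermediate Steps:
R(D, Z) = 25 + Z
Y(f) = (6 + f)/(-5 + f) (Y(f) = (f + 6)/(f - 5) = (6 + f)/(-5 + f))
j(y, M) = -6/5 - 6*M (j(y, M) = -6*M + (6 + 0)/(-5 + 0) = -6*M + 6/(-5) = -6*M - 1/5*6 = -6*M - 6/5 = -6/5 - 6*M)
1/(j(R(16, 10), -305) - 33146) = 1/((-6/5 - 6*(-305)) - 33146) = 1/((-6/5 + 1830) - 33146) = 1/(9144/5 - 33146) = 1/(-156586/5) = -5/156586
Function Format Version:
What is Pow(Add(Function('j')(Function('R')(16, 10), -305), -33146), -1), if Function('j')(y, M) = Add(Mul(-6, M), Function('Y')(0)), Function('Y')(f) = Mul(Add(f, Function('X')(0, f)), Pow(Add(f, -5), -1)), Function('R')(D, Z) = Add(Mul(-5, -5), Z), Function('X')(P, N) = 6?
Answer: Rational(-5, 156586) ≈ -3.1931e-5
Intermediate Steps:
Function('R')(D, Z) = Add(25, Z)
Function('Y')(f) = Mul(Pow(Add(-5, f), -1), Add(6, f)) (Function('Y')(f) = Mul(Add(f, 6), Pow(Add(f, -5), -1)) = Mul(Add(6, f), Pow(Add(-5, f), -1)) = Mul(Pow(Add(-5, f), -1), Add(6, f)))
Function('j')(y, M) = Add(Rational(-6, 5), Mul(-6, M)) (Function('j')(y, M) = Add(Mul(-6, M), Mul(Pow(Add(-5, 0), -1), Add(6, 0))) = Add(Mul(-6, M), Mul(Pow(-5, -1), 6)) = Add(Mul(-6, M), Mul(Rational(-1, 5), 6)) = Add(Mul(-6, M), Rational(-6, 5)) = Add(Rational(-6, 5), Mul(-6, M)))
Pow(Add(Function('j')(Function('R')(16, 10), -305), -33146), -1) = Pow(Add(Add(Rational(-6, 5), Mul(-6, -305)), -33146), -1) = Pow(Add(Add(Rational(-6, 5), 1830), -33146), -1) = Pow(Add(Rational(9144, 5), -33146), -1) = Pow(Rational(-156586, 5), -1) = Rational(-5, 156586)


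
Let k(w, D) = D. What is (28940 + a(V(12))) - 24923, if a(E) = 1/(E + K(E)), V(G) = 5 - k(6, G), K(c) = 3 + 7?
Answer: 12052/3 ≈ 4017.3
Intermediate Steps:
K(c) = 10
V(G) = 5 - G
a(E) = 1/(10 + E) (a(E) = 1/(E + 10) = 1/(10 + E))
(28940 + a(V(12))) - 24923 = (28940 + 1/(10 + (5 - 1*12))) - 24923 = (28940 + 1/(10 + (5 - 12))) - 24923 = (28940 + 1/(10 - 7)) - 24923 = (28940 + 1/3) - 24923 = 86821/3 - 24923 = 12052/3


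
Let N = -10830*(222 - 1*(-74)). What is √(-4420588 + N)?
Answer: 2*I*√1906567 ≈ 2761.6*I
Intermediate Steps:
N = -3205680 (N = -10830*(222 + 74) = -10830*296 = -3205680)
√(-4420588 + N) = √(-4420588 - 3205680) = √(-7626268) = 2*I*√1906567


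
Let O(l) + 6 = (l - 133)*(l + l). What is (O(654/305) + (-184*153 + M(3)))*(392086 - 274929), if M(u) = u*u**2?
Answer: -312702561079491/93025 ≈ -3.3615e+9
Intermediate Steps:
O(l) = -6 + 2*l*(-133 + l) (O(l) = -6 + (l - 133)*(l + l) = -6 + (-133 + l)*(2*l) = -6 + 2*l*(-133 + l))
M(u) = u**3
(O(654/305) + (-184*153 + M(3)))*(392086 - 274929) = ((-6 - 173964/305 + 2*(654/305)**2) + (-184*153 + 3**3))*(392086 - 274929) = ((-6 - 173964/305 + 2*(654*(1/305))**2) + (-28152 + 27))*117157 = ((-6 - 266*654/305 + 2*(654/305)**2) - 28125)*117157 = ((-6 - 173964/305 + 2*(427716/93025)) - 28125)*117157 = ((-6 - 173964/305 + 855432/93025) - 28125)*117157 = (-52761738/93025 - 28125)*117157 = -2669089863/93025*117157 = -312702561079491/93025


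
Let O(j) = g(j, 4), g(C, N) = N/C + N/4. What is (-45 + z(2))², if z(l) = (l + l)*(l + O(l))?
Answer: 625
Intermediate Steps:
g(C, N) = N/4 + N/C (g(C, N) = N/C + N*(¼) = N/C + N/4 = N/4 + N/C)
O(j) = 1 + 4/j (O(j) = (¼)*4 + 4/j = 1 + 4/j)
z(l) = 2*l*(l + (4 + l)/l) (z(l) = (l + l)*(l + (4 + l)/l) = (2*l)*(l + (4 + l)/l) = 2*l*(l + (4 + l)/l))
(-45 + z(2))² = (-45 + (8 + 2*2*(1 + 2)))² = (-45 + (8 + 2*2*3))² = (-45 + (8 + 12))² = (-45 + 20)² = (-25)² = 625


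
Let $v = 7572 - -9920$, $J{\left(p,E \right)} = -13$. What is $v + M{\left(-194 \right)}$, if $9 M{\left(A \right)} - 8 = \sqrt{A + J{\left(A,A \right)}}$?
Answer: $\frac{157436}{9} + \frac{i \sqrt{23}}{3} \approx 17493.0 + 1.5986 i$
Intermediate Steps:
$v = 17492$ ($v = 7572 + 9920 = 17492$)
$M{\left(A \right)} = \frac{8}{9} + \frac{\sqrt{-13 + A}}{9}$ ($M{\left(A \right)} = \frac{8}{9} + \frac{\sqrt{A - 13}}{9} = \frac{8}{9} + \frac{\sqrt{-13 + A}}{9}$)
$v + M{\left(-194 \right)} = 17492 + \left(\frac{8}{9} + \frac{\sqrt{-13 - 194}}{9}\right) = 17492 + \left(\frac{8}{9} + \frac{\sqrt{-207}}{9}\right) = 17492 + \left(\frac{8}{9} + \frac{3 i \sqrt{23}}{9}\right) = 17492 + \left(\frac{8}{9} + \frac{i \sqrt{23}}{3}\right) = \frac{157436}{9} + \frac{i \sqrt{23}}{3}$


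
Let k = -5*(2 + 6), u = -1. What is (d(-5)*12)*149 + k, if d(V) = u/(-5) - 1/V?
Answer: 3376/5 ≈ 675.20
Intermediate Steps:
d(V) = ⅕ - 1/V (d(V) = -1/(-5) - 1/V = -1*(-⅕) - 1/V = ⅕ - 1/V)
k = -40 (k = -5*8 = -40)
(d(-5)*12)*149 + k = (((⅕)*(-5 - 5)/(-5))*12)*149 - 40 = (((⅕)*(-⅕)*(-10))*12)*149 - 40 = ((⅖)*12)*149 - 40 = (24/5)*149 - 40 = 3576/5 - 40 = 3376/5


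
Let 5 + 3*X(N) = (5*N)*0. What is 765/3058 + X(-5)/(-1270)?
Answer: 146497/582549 ≈ 0.25148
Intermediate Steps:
X(N) = -5/3 (X(N) = -5/3 + ((5*N)*0)/3 = -5/3 + (1/3)*0 = -5/3 + 0 = -5/3)
765/3058 + X(-5)/(-1270) = 765/3058 - 5/3/(-1270) = 765*(1/3058) - 5/3*(-1/1270) = 765/3058 + 1/762 = 146497/582549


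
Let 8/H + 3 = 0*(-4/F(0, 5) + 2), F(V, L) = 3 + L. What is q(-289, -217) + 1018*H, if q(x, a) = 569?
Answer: -6437/3 ≈ -2145.7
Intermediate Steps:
H = -8/3 (H = 8/(-3 + 0*(-4/(3 + 5) + 2)) = 8/(-3 + 0*(-4/8 + 2)) = 8/(-3 + 0*(-4*⅛ + 2)) = 8/(-3 + 0*(-½ + 2)) = 8/(-3 + 0*(3/2)) = 8/(-3 + 0) = 8/(-3) = 8*(-⅓) = -8/3 ≈ -2.6667)
q(-289, -217) + 1018*H = 569 + 1018*(-8/3) = 569 - 8144/3 = -6437/3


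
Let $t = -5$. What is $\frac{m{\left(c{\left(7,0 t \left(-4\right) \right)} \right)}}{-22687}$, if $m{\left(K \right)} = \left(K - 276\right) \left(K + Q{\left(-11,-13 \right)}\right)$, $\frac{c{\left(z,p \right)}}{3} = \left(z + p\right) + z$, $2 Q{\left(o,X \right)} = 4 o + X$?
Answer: $\frac{3159}{22687} \approx 0.13924$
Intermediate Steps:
$Q{\left(o,X \right)} = \frac{X}{2} + 2 o$ ($Q{\left(o,X \right)} = \frac{4 o + X}{2} = \frac{X + 4 o}{2} = \frac{X}{2} + 2 o$)
$c{\left(z,p \right)} = 3 p + 6 z$ ($c{\left(z,p \right)} = 3 \left(\left(z + p\right) + z\right) = 3 \left(\left(p + z\right) + z\right) = 3 \left(p + 2 z\right) = 3 p + 6 z$)
$m{\left(K \right)} = \left(-276 + K\right) \left(- \frac{57}{2} + K\right)$ ($m{\left(K \right)} = \left(K - 276\right) \left(K + \left(\frac{1}{2} \left(-13\right) + 2 \left(-11\right)\right)\right) = \left(-276 + K\right) \left(K - \frac{57}{2}\right) = \left(-276 + K\right) \left(- \frac{57}{2} + K\right)$)
$\frac{m{\left(c{\left(7,0 t \left(-4\right) \right)} \right)}}{-22687} = \frac{7866 + \left(3 \cdot 0 \left(-5\right) \left(-4\right) + 6 \cdot 7\right)^{2} - \frac{609 \left(3 \cdot 0 \left(-5\right) \left(-4\right) + 6 \cdot 7\right)}{2}}{-22687} = \left(7866 + \left(3 \cdot 0 \left(-4\right) + 42\right)^{2} - \frac{609 \left(3 \cdot 0 \left(-4\right) + 42\right)}{2}\right) \left(- \frac{1}{22687}\right) = \left(7866 + \left(3 \cdot 0 + 42\right)^{2} - \frac{609 \left(3 \cdot 0 + 42\right)}{2}\right) \left(- \frac{1}{22687}\right) = \left(7866 + \left(0 + 42\right)^{2} - \frac{609 \left(0 + 42\right)}{2}\right) \left(- \frac{1}{22687}\right) = \left(7866 + 42^{2} - 12789\right) \left(- \frac{1}{22687}\right) = \left(7866 + 1764 - 12789\right) \left(- \frac{1}{22687}\right) = \left(-3159\right) \left(- \frac{1}{22687}\right) = \frac{3159}{22687}$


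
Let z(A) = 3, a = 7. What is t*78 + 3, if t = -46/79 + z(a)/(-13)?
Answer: -4773/79 ≈ -60.418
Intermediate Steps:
t = -835/1027 (t = -46/79 + 3/(-13) = -46*1/79 + 3*(-1/13) = -46/79 - 3/13 = -835/1027 ≈ -0.81305)
t*78 + 3 = -835/1027*78 + 3 = -5010/79 + 3 = -4773/79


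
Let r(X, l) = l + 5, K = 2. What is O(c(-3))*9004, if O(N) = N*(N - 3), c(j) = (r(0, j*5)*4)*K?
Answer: 59786560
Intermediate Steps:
r(X, l) = 5 + l
c(j) = 40 + 40*j (c(j) = ((5 + j*5)*4)*2 = ((5 + 5*j)*4)*2 = (20 + 20*j)*2 = 40 + 40*j)
O(N) = N*(-3 + N)
O(c(-3))*9004 = ((40 + 40*(-3))*(-3 + (40 + 40*(-3))))*9004 = ((40 - 120)*(-3 + (40 - 120)))*9004 = -80*(-3 - 80)*9004 = -80*(-83)*9004 = 6640*9004 = 59786560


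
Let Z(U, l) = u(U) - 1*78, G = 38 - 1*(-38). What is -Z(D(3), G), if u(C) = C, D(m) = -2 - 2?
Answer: 82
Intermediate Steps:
G = 76 (G = 38 + 38 = 76)
D(m) = -4
Z(U, l) = -78 + U (Z(U, l) = U - 1*78 = U - 78 = -78 + U)
-Z(D(3), G) = -(-78 - 4) = -1*(-82) = 82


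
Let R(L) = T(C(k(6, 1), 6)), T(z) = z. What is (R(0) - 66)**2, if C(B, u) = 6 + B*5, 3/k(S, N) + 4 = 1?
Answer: 4225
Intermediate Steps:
k(S, N) = -1 (k(S, N) = 3/(-4 + 1) = 3/(-3) = 3*(-1/3) = -1)
C(B, u) = 6 + 5*B
R(L) = 1 (R(L) = 6 + 5*(-1) = 6 - 5 = 1)
(R(0) - 66)**2 = (1 - 66)**2 = (-65)**2 = 4225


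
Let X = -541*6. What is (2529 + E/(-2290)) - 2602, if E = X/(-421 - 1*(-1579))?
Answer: -32263269/441970 ≈ -72.999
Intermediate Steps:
X = -3246
E = -541/193 (E = -3246/(-421 - 1*(-1579)) = -3246/(-421 + 1579) = -3246/1158 = -3246*1/1158 = -541/193 ≈ -2.8031)
(2529 + E/(-2290)) - 2602 = (2529 - 541/193/(-2290)) - 2602 = (2529 - 541/193*(-1/2290)) - 2602 = (2529 + 541/441970) - 2602 = 1117742671/441970 - 2602 = -32263269/441970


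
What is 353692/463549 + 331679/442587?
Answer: 310288949975/205160761263 ≈ 1.5124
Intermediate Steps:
353692/463549 + 331679/442587 = 310288949975/205160761263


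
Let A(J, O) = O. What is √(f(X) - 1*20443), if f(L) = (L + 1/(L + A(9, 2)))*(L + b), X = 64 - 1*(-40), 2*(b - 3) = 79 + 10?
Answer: I*√52647073/106 ≈ 68.451*I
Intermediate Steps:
b = 95/2 (b = 3 + (79 + 10)/2 = 3 + (½)*89 = 3 + 89/2 = 95/2 ≈ 47.500)
X = 104 (X = 64 + 40 = 104)
f(L) = (95/2 + L)*(L + 1/(2 + L)) (f(L) = (L + 1/(L + 2))*(L + 95/2) = (L + 1/(2 + L))*(95/2 + L) = (95/2 + L)*(L + 1/(2 + L)))
√(f(X) - 1*20443) = √((95 + 2*104³ + 99*104² + 192*104)/(2*(2 + 104)) - 1*20443) = √((½)*(95 + 2*1124864 + 99*10816 + 19968)/106 - 20443) = √((½)*(1/106)*(95 + 2249728 + 1070784 + 19968) - 20443) = √((½)*(1/106)*3340575 - 20443) = √(3340575/212 - 20443) = √(-993341/212) = I*√52647073/106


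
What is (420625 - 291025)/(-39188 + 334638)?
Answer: 2592/5909 ≈ 0.43865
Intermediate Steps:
(420625 - 291025)/(-39188 + 334638) = 129600/295450 = 129600*(1/295450) = 2592/5909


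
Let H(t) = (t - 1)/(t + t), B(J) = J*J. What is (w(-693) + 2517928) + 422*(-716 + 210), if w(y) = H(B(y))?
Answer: 1106684114728/480249 ≈ 2.3044e+6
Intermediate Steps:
B(J) = J**2
H(t) = (-1 + t)/(2*t) (H(t) = (-1 + t)/((2*t)) = (-1 + t)*(1/(2*t)) = (-1 + t)/(2*t))
w(y) = (-1 + y**2)/(2*y**2) (w(y) = (-1 + y**2)/(2*(y**2)) = (-1 + y**2)/(2*y**2))
(w(-693) + 2517928) + 422*(-716 + 210) = ((1/2)*(-1 + (-693)**2)/(-693)**2 + 2517928) + 422*(-716 + 210) = ((1/2)*(1/480249)*(-1 + 480249) + 2517928) + 422*(-506) = ((1/2)*(1/480249)*480248 + 2517928) - 213532 = (240124/480249 + 2517928) - 213532 = 1209232644196/480249 - 213532 = 1106684114728/480249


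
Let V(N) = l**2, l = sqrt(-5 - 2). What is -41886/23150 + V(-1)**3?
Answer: -3991168/11575 ≈ -344.81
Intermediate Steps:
l = I*sqrt(7) (l = sqrt(-7) = I*sqrt(7) ≈ 2.6458*I)
V(N) = -7 (V(N) = (I*sqrt(7))**2 = -7)
-41886/23150 + V(-1)**3 = -41886/23150 + (-7)**3 = -41886*1/23150 - 343 = -20943/11575 - 343 = -3991168/11575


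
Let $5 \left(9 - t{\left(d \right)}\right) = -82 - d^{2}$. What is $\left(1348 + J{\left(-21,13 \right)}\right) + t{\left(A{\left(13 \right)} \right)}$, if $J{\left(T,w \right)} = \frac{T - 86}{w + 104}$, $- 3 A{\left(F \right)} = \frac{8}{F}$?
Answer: $\frac{3479272}{2535} \approx 1372.5$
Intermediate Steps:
$A{\left(F \right)} = - \frac{8}{3 F}$ ($A{\left(F \right)} = - \frac{8 \frac{1}{F}}{3} = - \frac{8}{3 F}$)
$J{\left(T,w \right)} = \frac{-86 + T}{104 + w}$
$t{\left(d \right)} = \frac{127}{5} + \frac{d^{2}}{5}$ ($t{\left(d \right)} = 9 - \frac{-82 - d^{2}}{5} = 9 + \left(\frac{82}{5} + \frac{d^{2}}{5}\right) = \frac{127}{5} + \frac{d^{2}}{5}$)
$\left(1348 + J{\left(-21,13 \right)}\right) + t{\left(A{\left(13 \right)} \right)} = \left(1348 + \frac{-86 - 21}{104 + 13}\right) + \left(\frac{127}{5} + \frac{\left(- \frac{8}{3 \cdot 13}\right)^{2}}{5}\right) = \left(1348 + \frac{1}{117} \left(-107\right)\right) + \left(\frac{127}{5} + \frac{\left(\left(- \frac{8}{3}\right) \frac{1}{13}\right)^{2}}{5}\right) = \left(1348 + \frac{1}{117} \left(-107\right)\right) + \left(\frac{127}{5} + \frac{\left(- \frac{8}{39}\right)^{2}}{5}\right) = \left(1348 - \frac{107}{117}\right) + \left(\frac{127}{5} + \frac{1}{5} \cdot \frac{64}{1521}\right) = \frac{157609}{117} + \left(\frac{127}{5} + \frac{64}{7605}\right) = \frac{157609}{117} + \frac{193231}{7605} = \frac{3479272}{2535}$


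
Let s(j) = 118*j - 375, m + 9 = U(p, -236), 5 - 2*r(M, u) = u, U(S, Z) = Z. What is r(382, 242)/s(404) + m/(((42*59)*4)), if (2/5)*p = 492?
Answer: -1823191/66972552 ≈ -0.027223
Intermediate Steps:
p = 1230 (p = (5/2)*492 = 1230)
r(M, u) = 5/2 - u/2
m = -245 (m = -9 - 236 = -245)
s(j) = -375 + 118*j
r(382, 242)/s(404) + m/(((42*59)*4)) = (5/2 - ½*242)/(-375 + 118*404) - 245/((42*59)*4) = (5/2 - 121)/(-375 + 47672) - 245/(2478*4) = -237/2/47297 - 245/9912 = -237/2*1/47297 - 245*1/9912 = -237/94594 - 35/1416 = -1823191/66972552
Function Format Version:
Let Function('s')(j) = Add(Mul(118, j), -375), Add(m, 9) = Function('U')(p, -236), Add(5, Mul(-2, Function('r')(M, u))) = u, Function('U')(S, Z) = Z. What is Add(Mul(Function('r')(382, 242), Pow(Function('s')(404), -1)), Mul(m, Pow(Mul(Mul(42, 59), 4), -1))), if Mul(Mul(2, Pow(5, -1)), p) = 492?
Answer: Rational(-1823191, 66972552) ≈ -0.027223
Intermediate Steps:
p = 1230 (p = Mul(Rational(5, 2), 492) = 1230)
Function('r')(M, u) = Add(Rational(5, 2), Mul(Rational(-1, 2), u))
m = -245 (m = Add(-9, -236) = -245)
Function('s')(j) = Add(-375, Mul(118, j))
Add(Mul(Function('r')(382, 242), Pow(Function('s')(404), -1)), Mul(m, Pow(Mul(Mul(42, 59), 4), -1))) = Add(Mul(Add(Rational(5, 2), Mul(Rational(-1, 2), 242)), Pow(Add(-375, Mul(118, 404)), -1)), Mul(-245, Pow(Mul(Mul(42, 59), 4), -1))) = Add(Mul(Add(Rational(5, 2), -121), Pow(Add(-375, 47672), -1)), Mul(-245, Pow(Mul(2478, 4), -1))) = Add(Mul(Rational(-237, 2), Pow(47297, -1)), Mul(-245, Pow(9912, -1))) = Add(Mul(Rational(-237, 2), Rational(1, 47297)), Mul(-245, Rational(1, 9912))) = Add(Rational(-237, 94594), Rational(-35, 1416)) = Rational(-1823191, 66972552)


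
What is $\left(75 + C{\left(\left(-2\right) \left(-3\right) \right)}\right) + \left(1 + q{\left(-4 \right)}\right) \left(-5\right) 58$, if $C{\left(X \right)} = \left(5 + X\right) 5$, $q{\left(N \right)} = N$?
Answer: $1000$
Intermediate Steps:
$C{\left(X \right)} = 25 + 5 X$
$\left(75 + C{\left(\left(-2\right) \left(-3\right) \right)}\right) + \left(1 + q{\left(-4 \right)}\right) \left(-5\right) 58 = \left(75 + \left(25 + 5 \left(\left(-2\right) \left(-3\right)\right)\right)\right) + \left(1 - 4\right) \left(-5\right) 58 = \left(75 + \left(25 + 5 \cdot 6\right)\right) + \left(-3\right) \left(-5\right) 58 = \left(75 + \left(25 + 30\right)\right) + 15 \cdot 58 = \left(75 + 55\right) + 870 = 130 + 870 = 1000$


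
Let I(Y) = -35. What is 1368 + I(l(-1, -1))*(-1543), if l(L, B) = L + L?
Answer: 55373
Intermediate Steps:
l(L, B) = 2*L
1368 + I(l(-1, -1))*(-1543) = 1368 - 35*(-1543) = 1368 + 54005 = 55373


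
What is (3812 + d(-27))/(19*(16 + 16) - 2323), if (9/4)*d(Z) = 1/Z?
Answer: -926312/416745 ≈ -2.2227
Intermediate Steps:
d(Z) = 4/(9*Z)
(3812 + d(-27))/(19*(16 + 16) - 2323) = (3812 + (4/9)/(-27))/(19*(16 + 16) - 2323) = (3812 + (4/9)*(-1/27))/(19*32 - 2323) = (3812 - 4/243)/(608 - 2323) = (926312/243)/(-1715) = (926312/243)*(-1/1715) = -926312/416745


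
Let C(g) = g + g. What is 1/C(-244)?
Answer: -1/488 ≈ -0.0020492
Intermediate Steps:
C(g) = 2*g
1/C(-244) = 1/(2*(-244)) = 1/(-488) = -1/488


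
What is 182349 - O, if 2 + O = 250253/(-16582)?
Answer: 3023994535/16582 ≈ 1.8237e+5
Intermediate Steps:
O = -283417/16582 (O = -2 + 250253/(-16582) = -2 + 250253*(-1/16582) = -2 - 250253/16582 = -283417/16582 ≈ -17.092)
182349 - O = 182349 - 1*(-283417/16582) = 182349 + 283417/16582 = 3023994535/16582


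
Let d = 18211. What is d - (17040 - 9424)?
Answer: 10595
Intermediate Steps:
d - (17040 - 9424) = 18211 - (17040 - 9424) = 18211 - 1*7616 = 18211 - 7616 = 10595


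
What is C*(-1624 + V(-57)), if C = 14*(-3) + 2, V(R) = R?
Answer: 67240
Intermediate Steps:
C = -40 (C = -42 + 2 = -40)
C*(-1624 + V(-57)) = -40*(-1624 - 57) = -40*(-1681) = 67240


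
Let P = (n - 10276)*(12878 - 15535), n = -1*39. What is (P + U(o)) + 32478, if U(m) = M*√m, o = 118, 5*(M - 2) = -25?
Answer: 27439433 - 3*√118 ≈ 2.7439e+7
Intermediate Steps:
M = -3 (M = 2 + (⅕)*(-25) = 2 - 5 = -3)
n = -39
U(m) = -3*√m
P = 27406955 (P = (-39 - 10276)*(12878 - 15535) = -10315*(-2657) = 27406955)
(P + U(o)) + 32478 = (27406955 - 3*√118) + 32478 = 27439433 - 3*√118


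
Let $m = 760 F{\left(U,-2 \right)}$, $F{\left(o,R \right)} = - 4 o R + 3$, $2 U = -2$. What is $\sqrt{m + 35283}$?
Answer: $\sqrt{31483} \approx 177.43$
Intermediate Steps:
$U = -1$ ($U = \frac{1}{2} \left(-2\right) = -1$)
$F{\left(o,R \right)} = 3 - 4 R o$ ($F{\left(o,R \right)} = - 4 R o + 3 = 3 - 4 R o$)
$m = -3800$ ($m = 760 \left(3 - \left(-8\right) \left(-1\right)\right) = 760 \left(3 - 8\right) = 760 \left(-5\right) = -3800$)
$\sqrt{m + 35283} = \sqrt{-3800 + 35283} = \sqrt{31483}$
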